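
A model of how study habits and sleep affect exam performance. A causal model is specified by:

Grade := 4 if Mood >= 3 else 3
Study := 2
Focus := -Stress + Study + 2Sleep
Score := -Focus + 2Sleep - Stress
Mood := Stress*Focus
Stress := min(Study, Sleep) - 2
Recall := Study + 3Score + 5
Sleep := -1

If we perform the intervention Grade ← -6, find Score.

-2

do(Grade=-6) replaces the equation Grade := 4 if Mood >= 3 else 3 with the constant Grade = -6.
Score is not downstream of the intervention, so its value is determined by the original equations.
Stress = min(Study, Sleep) - 2  [with Study=2, Sleep=-1]  = -3
Focus = -Stress + Study + 2Sleep  [with Stress=-3, Study=2, Sleep=-1]  = 3
Score = -Focus + 2Sleep - Stress  [with Focus=3, Sleep=-1, Stress=-3]  = -2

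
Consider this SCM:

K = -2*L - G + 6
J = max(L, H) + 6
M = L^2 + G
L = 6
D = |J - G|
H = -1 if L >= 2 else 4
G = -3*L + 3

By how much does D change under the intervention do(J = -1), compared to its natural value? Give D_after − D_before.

-13

Intervening sets J = -1 and removes its equation (J = max(L, H) + 6).
G = -3*L + 3  [with L=6]  = -15
D = |J - G|  [with J=-1, G=-15]  = 14
Without intervention: G = -3*L + 3  [with L=6]  = -15; H = -1 if L >= 2 else 4  [with L=6]  = -1; J = max(L, H) + 6  [with L=6, H=-1]  = 12; D = |J - G|  [with J=12, G=-15]  = 27.
Change = 14 − 27 = -13.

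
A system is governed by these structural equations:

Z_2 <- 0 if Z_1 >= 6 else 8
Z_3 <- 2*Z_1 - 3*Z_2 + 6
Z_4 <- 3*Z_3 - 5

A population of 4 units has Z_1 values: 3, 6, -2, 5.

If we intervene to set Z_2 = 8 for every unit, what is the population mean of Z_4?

-41

do(Z_2=8) breaks Z_2's dependence on Z_1. With Z_2=8 fixed, Z_4 across the units is -41, -23, -71, -29, mean -41.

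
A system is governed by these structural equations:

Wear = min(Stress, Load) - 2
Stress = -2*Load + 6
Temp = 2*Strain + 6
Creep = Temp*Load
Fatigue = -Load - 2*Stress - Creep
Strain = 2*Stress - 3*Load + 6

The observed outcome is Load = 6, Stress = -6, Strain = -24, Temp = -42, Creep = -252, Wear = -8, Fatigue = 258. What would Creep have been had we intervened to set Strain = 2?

do(Strain=2) replaces the equation Strain = 2*Stress - 3*Load + 6 with the constant Strain = 2.
Temp = 2*Strain + 6  [with Strain=2]  = 10
Creep = Temp*Load  [with Temp=10, Load=6]  = 60

60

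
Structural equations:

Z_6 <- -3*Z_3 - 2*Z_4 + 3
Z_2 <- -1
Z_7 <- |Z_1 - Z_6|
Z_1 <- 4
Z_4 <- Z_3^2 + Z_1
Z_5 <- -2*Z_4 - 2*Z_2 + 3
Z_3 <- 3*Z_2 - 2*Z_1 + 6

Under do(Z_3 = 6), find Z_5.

do(Z_3=6) replaces the equation Z_3 <- 3*Z_2 - 2*Z_1 + 6 with the constant Z_3 = 6.
Z_4 = Z_3^2 + Z_1  [with Z_3=6, Z_1=4]  = 40
Z_5 = -2*Z_4 - 2*Z_2 + 3  [with Z_4=40, Z_2=-1]  = -75

-75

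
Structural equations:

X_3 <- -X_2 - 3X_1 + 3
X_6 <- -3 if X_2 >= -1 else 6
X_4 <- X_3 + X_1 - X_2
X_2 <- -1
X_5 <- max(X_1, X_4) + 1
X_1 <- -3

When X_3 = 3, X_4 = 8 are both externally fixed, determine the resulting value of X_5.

9

Setting X_3 = 3, X_4 = 8 by intervention discards those variables' equations.
X_5 = max(X_1, X_4) + 1  [with X_1=-3, X_4=8]  = 9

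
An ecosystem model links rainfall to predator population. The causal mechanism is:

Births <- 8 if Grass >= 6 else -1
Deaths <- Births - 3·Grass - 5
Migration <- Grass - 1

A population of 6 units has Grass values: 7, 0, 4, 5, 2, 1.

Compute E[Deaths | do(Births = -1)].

-15.5

Every unit gets Births=-1 under the intervention. Deaths values become -27, -6, -18, -21, -12, -9; E[Deaths|do(Births=-1)] = -15.5.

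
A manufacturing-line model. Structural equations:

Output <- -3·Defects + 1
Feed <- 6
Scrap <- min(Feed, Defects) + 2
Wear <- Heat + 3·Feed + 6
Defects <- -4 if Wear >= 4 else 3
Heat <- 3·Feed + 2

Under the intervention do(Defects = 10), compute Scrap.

8

Intervening sets Defects = 10 and removes its equation (Defects <- -4 if Wear >= 4 else 3).
Scrap = min(Feed, Defects) + 2  [with Feed=6, Defects=10]  = 8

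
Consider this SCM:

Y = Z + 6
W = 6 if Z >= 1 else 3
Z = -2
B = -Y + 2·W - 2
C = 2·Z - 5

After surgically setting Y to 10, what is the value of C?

-9

do(Y=10) replaces the equation Y = Z + 6 with the constant Y = 10.
Since C is not a descendant of the intervened variable, it is unaffected.
C = 2·Z - 5  [with Z=-2]  = -9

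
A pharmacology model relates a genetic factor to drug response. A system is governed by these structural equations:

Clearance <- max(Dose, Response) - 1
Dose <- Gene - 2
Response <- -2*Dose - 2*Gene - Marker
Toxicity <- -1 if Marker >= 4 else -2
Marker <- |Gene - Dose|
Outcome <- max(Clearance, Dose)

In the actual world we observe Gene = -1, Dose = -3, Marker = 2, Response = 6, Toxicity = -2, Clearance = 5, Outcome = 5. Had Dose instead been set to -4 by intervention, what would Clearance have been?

6

Under do(Dose=-4), the mechanism Dose <- Gene - 2 is discarded; Dose is fixed at -4.
Marker = |Gene - Dose|  [with Gene=-1, Dose=-4]  = 3
Response = -2*Dose - 2*Gene - Marker  [with Dose=-4, Gene=-1, Marker=3]  = 7
Clearance = max(Dose, Response) - 1  [with Dose=-4, Response=7]  = 6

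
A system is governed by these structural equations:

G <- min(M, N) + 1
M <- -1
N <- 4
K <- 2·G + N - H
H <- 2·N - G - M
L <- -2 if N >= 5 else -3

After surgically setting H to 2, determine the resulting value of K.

2

The intervention breaks the incoming arrows to H: H <- 2·N - G - M no longer applies, and H = 2.
G = min(M, N) + 1  [with M=-1, N=4]  = 0
K = 2·G + N - H  [with G=0, N=4, H=2]  = 2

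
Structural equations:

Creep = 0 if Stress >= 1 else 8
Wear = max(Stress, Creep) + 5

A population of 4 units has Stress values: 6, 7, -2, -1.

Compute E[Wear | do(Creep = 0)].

8.25

do(Creep=0) breaks Creep's dependence on Stress. With Creep=0 fixed, Wear across the units is 11, 12, 5, 5, mean 8.25.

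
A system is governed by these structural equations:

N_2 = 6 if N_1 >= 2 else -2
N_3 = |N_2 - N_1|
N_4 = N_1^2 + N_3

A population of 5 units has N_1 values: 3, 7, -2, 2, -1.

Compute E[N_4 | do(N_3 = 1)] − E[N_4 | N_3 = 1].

-11.6

Under do(N_3=1), N_3's equation is replaced by N_3=1 for every unit. Per-unit N_4: 10, 50, 5, 5, 2. Mean = 14.4.
Observing N_3=1 restricts to units where N_3's equation naturally yields 1: N_1 ∈ {7, -1}. In that subpopulation N_4 = 50, 2, mean 26.
Difference = 14.4 − 26 = -11.6.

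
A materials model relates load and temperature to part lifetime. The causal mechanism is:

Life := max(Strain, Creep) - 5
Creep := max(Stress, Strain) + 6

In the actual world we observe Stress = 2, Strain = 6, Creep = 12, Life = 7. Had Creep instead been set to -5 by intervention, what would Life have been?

1

The intervention breaks the incoming arrows to Creep: Creep := max(Stress, Strain) + 6 no longer applies, and Creep = -5.
Life = max(Strain, Creep) - 5  [with Strain=6, Creep=-5]  = 1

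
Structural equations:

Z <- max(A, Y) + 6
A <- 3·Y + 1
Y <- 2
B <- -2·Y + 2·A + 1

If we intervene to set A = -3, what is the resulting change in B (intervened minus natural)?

Under do(A=-3), the mechanism A <- 3·Y + 1 is discarded; A is fixed at -3.
B = -2·Y + 2·A + 1  [with Y=2, A=-3]  = -9
Without intervention: A = 3·Y + 1  [with Y=2]  = 7; B = -2·Y + 2·A + 1  [with Y=2, A=7]  = 11.
Change = -9 − 11 = -20.

-20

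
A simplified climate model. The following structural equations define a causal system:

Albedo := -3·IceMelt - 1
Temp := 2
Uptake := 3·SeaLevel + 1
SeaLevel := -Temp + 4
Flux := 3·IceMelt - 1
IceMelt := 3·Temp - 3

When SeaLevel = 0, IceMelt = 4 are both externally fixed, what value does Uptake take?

The joint intervention fixes SeaLevel = 0, IceMelt = 4, removing each variable's own equation.
Uptake = 3·SeaLevel + 1  [with SeaLevel=0]  = 1

1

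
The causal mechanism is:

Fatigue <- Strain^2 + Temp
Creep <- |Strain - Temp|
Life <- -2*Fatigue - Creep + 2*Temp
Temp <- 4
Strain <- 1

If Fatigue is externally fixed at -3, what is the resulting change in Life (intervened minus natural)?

16

Intervening sets Fatigue = -3 and removes its equation (Fatigue <- Strain^2 + Temp).
Creep = |Strain - Temp|  [with Strain=1, Temp=4]  = 3
Life = -2*Fatigue - Creep + 2*Temp  [with Fatigue=-3, Creep=3, Temp=4]  = 11
Without intervention: Creep = |Strain - Temp|  [with Strain=1, Temp=4]  = 3; Fatigue = Strain^2 + Temp  [with Strain=1, Temp=4]  = 5; Life = -2*Fatigue - Creep + 2*Temp  [with Fatigue=5, Creep=3, Temp=4]  = -5.
Change = 11 − (-5) = 16.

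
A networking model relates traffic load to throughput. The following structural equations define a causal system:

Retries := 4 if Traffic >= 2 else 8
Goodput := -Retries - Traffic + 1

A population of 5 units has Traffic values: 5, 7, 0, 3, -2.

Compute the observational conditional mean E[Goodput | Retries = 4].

-8

Observing Retries=4 restricts to units where Retries's equation naturally yields 4: Traffic ∈ {5, 7, 3}. In that subpopulation Goodput = -8, -10, -6, mean -8.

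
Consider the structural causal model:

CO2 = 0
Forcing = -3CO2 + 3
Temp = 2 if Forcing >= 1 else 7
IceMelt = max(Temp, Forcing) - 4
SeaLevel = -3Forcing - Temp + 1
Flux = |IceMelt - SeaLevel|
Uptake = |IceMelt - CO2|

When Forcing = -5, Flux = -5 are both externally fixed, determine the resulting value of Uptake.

3

Setting Forcing = -5, Flux = -5 by intervention discards those variables' equations.
Temp = 2 if Forcing >= 1 else 7  [with Forcing=-5]  = 7
IceMelt = max(Temp, Forcing) - 4  [with Temp=7, Forcing=-5]  = 3
Uptake = |IceMelt - CO2|  [with IceMelt=3, CO2=0]  = 3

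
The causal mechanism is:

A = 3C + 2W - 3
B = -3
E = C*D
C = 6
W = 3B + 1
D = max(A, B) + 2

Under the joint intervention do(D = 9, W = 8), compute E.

The joint intervention fixes D = 9, W = 8, removing each variable's own equation.
E = C*D  [with C=6, D=9]  = 54

54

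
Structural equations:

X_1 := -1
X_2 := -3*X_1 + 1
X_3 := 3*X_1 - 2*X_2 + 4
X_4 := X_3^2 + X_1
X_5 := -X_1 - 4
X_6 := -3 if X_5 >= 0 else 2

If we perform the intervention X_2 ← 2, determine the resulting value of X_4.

Under do(X_2=2), the mechanism X_2 := -3*X_1 + 1 is discarded; X_2 is fixed at 2.
X_3 = 3*X_1 - 2*X_2 + 4  [with X_1=-1, X_2=2]  = -3
X_4 = X_3^2 + X_1  [with X_3=-3, X_1=-1]  = 8

8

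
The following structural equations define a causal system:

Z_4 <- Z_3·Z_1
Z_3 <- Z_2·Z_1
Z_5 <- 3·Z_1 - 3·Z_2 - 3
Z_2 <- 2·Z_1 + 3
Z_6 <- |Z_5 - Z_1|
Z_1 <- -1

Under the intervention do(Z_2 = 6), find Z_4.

6

Under do(Z_2=6), the mechanism Z_2 <- 2·Z_1 + 3 is discarded; Z_2 is fixed at 6.
Z_3 = Z_2·Z_1  [with Z_2=6, Z_1=-1]  = -6
Z_4 = Z_3·Z_1  [with Z_3=-6, Z_1=-1]  = 6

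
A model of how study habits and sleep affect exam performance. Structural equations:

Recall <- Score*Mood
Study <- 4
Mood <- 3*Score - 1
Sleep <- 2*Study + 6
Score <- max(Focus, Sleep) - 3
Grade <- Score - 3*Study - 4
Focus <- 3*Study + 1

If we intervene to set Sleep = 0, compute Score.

Under do(Sleep=0), the mechanism Sleep <- 2*Study + 6 is discarded; Sleep is fixed at 0.
Focus = 3*Study + 1  [with Study=4]  = 13
Score = max(Focus, Sleep) - 3  [with Focus=13, Sleep=0]  = 10

10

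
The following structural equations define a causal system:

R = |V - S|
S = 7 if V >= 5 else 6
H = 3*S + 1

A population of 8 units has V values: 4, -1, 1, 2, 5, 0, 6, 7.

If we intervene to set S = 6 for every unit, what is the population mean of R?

The intervention sets S=6 in all 8 units regardless of V. Recomputing R per unit gives 2, 7, 5, 4, 1, 6, 0, 1; average 3.25.

3.25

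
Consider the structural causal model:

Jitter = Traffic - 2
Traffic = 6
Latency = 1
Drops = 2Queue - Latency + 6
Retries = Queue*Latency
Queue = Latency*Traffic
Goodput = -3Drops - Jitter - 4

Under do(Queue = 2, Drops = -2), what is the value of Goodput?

Under do(Queue = 2, Drops = -2), each intervened variable's structural equation is replaced by its fixed value.
Jitter = Traffic - 2  [with Traffic=6]  = 4
Goodput = -3Drops - Jitter - 4  [with Drops=-2, Jitter=4]  = -2

-2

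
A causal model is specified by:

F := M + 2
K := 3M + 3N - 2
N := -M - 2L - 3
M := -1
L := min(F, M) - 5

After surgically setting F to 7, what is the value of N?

Under do(F=7), the mechanism F := M + 2 is discarded; F is fixed at 7.
L = min(F, M) - 5  [with F=7, M=-1]  = -6
N = -M - 2L - 3  [with M=-1, L=-6]  = 10

10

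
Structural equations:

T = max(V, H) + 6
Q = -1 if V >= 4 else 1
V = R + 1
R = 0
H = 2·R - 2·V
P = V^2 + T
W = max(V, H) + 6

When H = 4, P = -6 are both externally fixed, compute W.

10

The joint intervention fixes H = 4, P = -6, removing each variable's own equation.
V = R + 1  [with R=0]  = 1
W = max(V, H) + 6  [with V=1, H=4]  = 10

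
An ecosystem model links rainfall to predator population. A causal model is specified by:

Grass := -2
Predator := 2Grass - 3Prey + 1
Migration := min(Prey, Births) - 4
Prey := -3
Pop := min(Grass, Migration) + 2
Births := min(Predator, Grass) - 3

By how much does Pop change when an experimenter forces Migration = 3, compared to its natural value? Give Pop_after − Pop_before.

7

The intervention breaks the incoming arrows to Migration: Migration := min(Prey, Births) - 4 no longer applies, and Migration = 3.
Pop = min(Grass, Migration) + 2  [with Grass=-2, Migration=3]  = 0
Without intervention: Predator = 2Grass - 3Prey + 1  [with Grass=-2, Prey=-3]  = 6; Births = min(Predator, Grass) - 3  [with Predator=6, Grass=-2]  = -5; Migration = min(Prey, Births) - 4  [with Prey=-3, Births=-5]  = -9; Pop = min(Grass, Migration) + 2  [with Grass=-2, Migration=-9]  = -7.
Change = 0 − (-7) = 7.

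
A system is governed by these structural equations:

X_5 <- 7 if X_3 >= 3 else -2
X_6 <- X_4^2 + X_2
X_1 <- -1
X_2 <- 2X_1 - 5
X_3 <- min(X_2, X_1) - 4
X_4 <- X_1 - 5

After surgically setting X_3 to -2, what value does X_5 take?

do(X_3=-2) replaces the equation X_3 <- min(X_2, X_1) - 4 with the constant X_3 = -2.
X_5 = 7 if X_3 >= 3 else -2  [with X_3=-2]  = -2

-2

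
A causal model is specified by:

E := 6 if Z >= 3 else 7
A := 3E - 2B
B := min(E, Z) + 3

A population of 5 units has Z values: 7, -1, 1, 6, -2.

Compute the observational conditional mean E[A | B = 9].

Observing B=9 restricts to units where B's equation naturally yields 9: Z ∈ {7, 6}. In that subpopulation A = 0, 0, mean 0.

0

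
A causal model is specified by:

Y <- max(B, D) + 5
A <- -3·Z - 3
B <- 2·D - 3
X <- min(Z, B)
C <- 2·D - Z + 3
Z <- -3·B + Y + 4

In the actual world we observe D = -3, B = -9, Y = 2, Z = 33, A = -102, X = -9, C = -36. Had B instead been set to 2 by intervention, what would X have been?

2

Under do(B=2), the mechanism B <- 2·D - 3 is discarded; B is fixed at 2.
Y = max(B, D) + 5  [with B=2, D=-3]  = 7
Z = -3·B + Y + 4  [with B=2, Y=7]  = 5
X = min(Z, B)  [with Z=5, B=2]  = 2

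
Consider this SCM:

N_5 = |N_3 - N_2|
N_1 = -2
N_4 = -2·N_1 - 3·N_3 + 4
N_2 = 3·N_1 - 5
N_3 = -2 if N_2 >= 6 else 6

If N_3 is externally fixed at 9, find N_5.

do(N_3=9) replaces the equation N_3 = -2 if N_2 >= 6 else 6 with the constant N_3 = 9.
N_2 = 3·N_1 - 5  [with N_1=-2]  = -11
N_5 = |N_3 - N_2|  [with N_3=9, N_2=-11]  = 20

20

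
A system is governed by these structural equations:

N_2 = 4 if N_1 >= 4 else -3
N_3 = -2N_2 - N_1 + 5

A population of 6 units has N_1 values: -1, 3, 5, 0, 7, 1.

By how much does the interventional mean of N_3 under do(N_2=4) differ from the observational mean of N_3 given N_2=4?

do(N_2=4) breaks N_2's dependence on N_1. With N_2=4 fixed, N_3 across the units is -2, -6, -8, -3, -10, -4, mean -5.5.
Conditioning on N_2=4 selects the 2 unit(s) with N_1 ∈ {5, 7}. Their N_3 values: -8, -10. Mean = -9.
Difference = -5.5 − (-9) = 3.5.

3.5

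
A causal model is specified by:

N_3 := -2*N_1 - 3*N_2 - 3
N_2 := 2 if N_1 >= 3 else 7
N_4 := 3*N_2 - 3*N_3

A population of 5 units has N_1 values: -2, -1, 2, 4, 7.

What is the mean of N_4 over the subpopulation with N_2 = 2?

66

E[N_4|N_2=2] averages over only the 2 units with N_2=2 (N_1 = 4, 7): N_4 = 57, 75, mean 66.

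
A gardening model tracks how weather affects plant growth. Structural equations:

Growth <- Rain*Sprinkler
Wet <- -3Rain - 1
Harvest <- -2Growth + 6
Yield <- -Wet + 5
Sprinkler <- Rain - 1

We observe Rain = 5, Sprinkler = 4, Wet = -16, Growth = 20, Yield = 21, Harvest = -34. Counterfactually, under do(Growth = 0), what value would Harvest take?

6

Under do(Growth=0), the mechanism Growth <- Rain*Sprinkler is discarded; Growth is fixed at 0.
Harvest = -2Growth + 6  [with Growth=0]  = 6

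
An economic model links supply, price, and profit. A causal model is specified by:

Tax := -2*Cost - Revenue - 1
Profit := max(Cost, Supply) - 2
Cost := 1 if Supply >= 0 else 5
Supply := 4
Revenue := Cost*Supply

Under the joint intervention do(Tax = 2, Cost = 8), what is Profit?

6

The joint intervention fixes Tax = 2, Cost = 8, removing each variable's own equation.
Profit = max(Cost, Supply) - 2  [with Cost=8, Supply=4]  = 6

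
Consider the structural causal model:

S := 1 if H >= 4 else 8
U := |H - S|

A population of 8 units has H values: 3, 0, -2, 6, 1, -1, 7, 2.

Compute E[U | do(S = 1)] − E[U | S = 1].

Every unit gets S=1 under the intervention. U values become 2, 1, 3, 5, 0, 2, 6, 1; E[U|do(S=1)] = 2.5.
E[U|S=1] averages over only the 2 units with S=1 (H = 6, 7): U = 5, 6, mean 5.5.
Difference = 2.5 − 5.5 = -3.

-3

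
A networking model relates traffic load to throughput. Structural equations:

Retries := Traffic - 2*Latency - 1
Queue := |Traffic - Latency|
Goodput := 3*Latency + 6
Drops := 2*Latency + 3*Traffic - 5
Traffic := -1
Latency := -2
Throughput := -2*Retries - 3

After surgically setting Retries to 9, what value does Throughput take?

The intervention breaks the incoming arrows to Retries: Retries := Traffic - 2*Latency - 1 no longer applies, and Retries = 9.
Throughput = -2*Retries - 3  [with Retries=9]  = -21

-21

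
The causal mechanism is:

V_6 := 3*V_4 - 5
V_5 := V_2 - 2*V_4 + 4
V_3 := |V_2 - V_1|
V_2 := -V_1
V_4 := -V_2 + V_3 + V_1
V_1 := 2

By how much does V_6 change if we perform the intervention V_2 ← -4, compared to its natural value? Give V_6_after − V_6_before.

Under do(V_2=-4), the mechanism V_2 := -V_1 is discarded; V_2 is fixed at -4.
V_3 = |V_2 - V_1|  [with V_2=-4, V_1=2]  = 6
V_4 = -V_2 + V_3 + V_1  [with V_2=-4, V_3=6, V_1=2]  = 12
V_6 = 3*V_4 - 5  [with V_4=12]  = 31
Without intervention: V_2 = -V_1  [with V_1=2]  = -2; V_3 = |V_2 - V_1|  [with V_2=-2, V_1=2]  = 4; V_4 = -V_2 + V_3 + V_1  [with V_2=-2, V_3=4, V_1=2]  = 8; V_6 = 3*V_4 - 5  [with V_4=8]  = 19.
Change = 31 − 19 = 12.

12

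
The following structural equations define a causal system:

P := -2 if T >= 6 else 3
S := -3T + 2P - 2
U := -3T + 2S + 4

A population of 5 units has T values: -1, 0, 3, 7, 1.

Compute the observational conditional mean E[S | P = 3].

1.75

Observing P=3 restricts to units where P's equation naturally yields 3: T ∈ {-1, 0, 3, 1}. In that subpopulation S = 7, 4, -5, 1, mean 1.75.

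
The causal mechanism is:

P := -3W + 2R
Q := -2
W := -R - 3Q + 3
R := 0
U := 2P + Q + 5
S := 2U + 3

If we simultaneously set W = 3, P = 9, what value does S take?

45

Setting W = 3, P = 9 by intervention discards those variables' equations.
U = 2P + Q + 5  [with P=9, Q=-2]  = 21
S = 2U + 3  [with U=21]  = 45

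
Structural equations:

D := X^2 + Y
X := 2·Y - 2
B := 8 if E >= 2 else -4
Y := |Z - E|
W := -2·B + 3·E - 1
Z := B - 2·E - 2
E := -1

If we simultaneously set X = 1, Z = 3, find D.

Under do(X = 1, Z = 3), each intervened variable's structural equation is replaced by its fixed value.
Y = |Z - E|  [with Z=3, E=-1]  = 4
D = X^2 + Y  [with X=1, Y=4]  = 5

5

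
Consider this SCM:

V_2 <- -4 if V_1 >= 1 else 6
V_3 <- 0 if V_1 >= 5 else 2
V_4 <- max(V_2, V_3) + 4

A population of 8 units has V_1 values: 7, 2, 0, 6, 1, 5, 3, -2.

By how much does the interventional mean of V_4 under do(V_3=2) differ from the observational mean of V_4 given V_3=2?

The intervention sets V_3=2 in all 8 units regardless of V_1. Recomputing V_4 per unit gives 6, 6, 10, 6, 6, 6, 6, 10; average 7.
Observing V_3=2 restricts to units where V_3's equation naturally yields 2: V_1 ∈ {2, 0, 1, 3, -2}. In that subpopulation V_4 = 6, 10, 6, 6, 10, mean 7.6.
Difference = 7 − 7.6 = -0.6.

-0.6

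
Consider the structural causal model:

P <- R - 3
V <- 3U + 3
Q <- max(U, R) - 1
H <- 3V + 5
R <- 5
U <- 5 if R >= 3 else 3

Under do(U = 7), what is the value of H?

77

Under do(U=7), the mechanism U <- 5 if R >= 3 else 3 is discarded; U is fixed at 7.
V = 3U + 3  [with U=7]  = 24
H = 3V + 5  [with V=24]  = 77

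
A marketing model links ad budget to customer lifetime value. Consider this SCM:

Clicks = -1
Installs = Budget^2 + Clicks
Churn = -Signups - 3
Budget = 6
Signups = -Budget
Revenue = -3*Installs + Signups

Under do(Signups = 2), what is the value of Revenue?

-103

Under do(Signups=2), the mechanism Signups = -Budget is discarded; Signups is fixed at 2.
Installs = Budget^2 + Clicks  [with Budget=6, Clicks=-1]  = 35
Revenue = -3*Installs + Signups  [with Installs=35, Signups=2]  = -103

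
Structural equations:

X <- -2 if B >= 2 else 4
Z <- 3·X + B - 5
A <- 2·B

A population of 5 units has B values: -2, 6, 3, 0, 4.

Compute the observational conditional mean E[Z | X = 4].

Conditioning on X=4 selects the 2 unit(s) with B ∈ {-2, 0}. Their Z values: 5, 7. Mean = 6.

6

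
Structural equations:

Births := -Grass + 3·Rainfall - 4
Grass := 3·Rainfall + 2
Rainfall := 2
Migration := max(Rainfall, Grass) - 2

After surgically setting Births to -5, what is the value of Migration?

6

The intervention breaks the incoming arrows to Births: Births := -Grass + 3·Rainfall - 4 no longer applies, and Births = -5.
Migration is not downstream of the intervention, so its value is determined by the original equations.
Grass = 3·Rainfall + 2  [with Rainfall=2]  = 8
Migration = max(Rainfall, Grass) - 2  [with Rainfall=2, Grass=8]  = 6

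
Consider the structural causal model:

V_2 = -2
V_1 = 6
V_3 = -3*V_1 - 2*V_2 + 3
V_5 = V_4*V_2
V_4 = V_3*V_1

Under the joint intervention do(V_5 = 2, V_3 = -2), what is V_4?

Under do(V_5 = 2, V_3 = -2), each intervened variable's structural equation is replaced by its fixed value.
V_4 = V_3*V_1  [with V_3=-2, V_1=6]  = -12

-12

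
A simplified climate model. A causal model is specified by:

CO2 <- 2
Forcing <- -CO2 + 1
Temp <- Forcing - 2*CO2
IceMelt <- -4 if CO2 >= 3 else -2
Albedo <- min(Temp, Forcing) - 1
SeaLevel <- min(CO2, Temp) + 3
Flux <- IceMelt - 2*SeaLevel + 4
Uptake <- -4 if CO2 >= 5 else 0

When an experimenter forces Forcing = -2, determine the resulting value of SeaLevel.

Under do(Forcing=-2), the mechanism Forcing <- -CO2 + 1 is discarded; Forcing is fixed at -2.
Temp = Forcing - 2*CO2  [with Forcing=-2, CO2=2]  = -6
SeaLevel = min(CO2, Temp) + 3  [with CO2=2, Temp=-6]  = -3

-3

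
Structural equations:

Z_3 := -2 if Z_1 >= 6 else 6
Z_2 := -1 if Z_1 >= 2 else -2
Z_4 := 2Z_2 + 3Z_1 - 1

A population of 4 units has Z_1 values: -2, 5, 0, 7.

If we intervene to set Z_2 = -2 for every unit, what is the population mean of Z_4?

2.5

Under do(Z_2=-2), Z_2's equation is replaced by Z_2=-2 for every unit. Per-unit Z_4: -11, 10, -5, 16. Mean = 2.5.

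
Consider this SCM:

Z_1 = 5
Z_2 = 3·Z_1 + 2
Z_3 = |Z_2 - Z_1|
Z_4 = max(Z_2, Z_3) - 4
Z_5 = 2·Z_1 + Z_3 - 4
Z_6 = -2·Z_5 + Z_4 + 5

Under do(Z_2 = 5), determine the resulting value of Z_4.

Under do(Z_2=5), the mechanism Z_2 = 3·Z_1 + 2 is discarded; Z_2 is fixed at 5.
Z_3 = |Z_2 - Z_1|  [with Z_2=5, Z_1=5]  = 0
Z_4 = max(Z_2, Z_3) - 4  [with Z_2=5, Z_3=0]  = 1

1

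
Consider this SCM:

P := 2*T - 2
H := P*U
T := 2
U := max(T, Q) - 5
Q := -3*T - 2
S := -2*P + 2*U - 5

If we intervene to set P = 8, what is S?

-27

Under do(P=8), the mechanism P := 2*T - 2 is discarded; P is fixed at 8.
Q = -3*T - 2  [with T=2]  = -8
U = max(T, Q) - 5  [with T=2, Q=-8]  = -3
S = -2*P + 2*U - 5  [with P=8, U=-3]  = -27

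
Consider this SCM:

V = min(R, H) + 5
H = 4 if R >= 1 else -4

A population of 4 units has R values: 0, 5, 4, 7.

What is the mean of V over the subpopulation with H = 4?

9

E[V|H=4] averages over only the 3 units with H=4 (R = 5, 4, 7): V = 9, 9, 9, mean 9.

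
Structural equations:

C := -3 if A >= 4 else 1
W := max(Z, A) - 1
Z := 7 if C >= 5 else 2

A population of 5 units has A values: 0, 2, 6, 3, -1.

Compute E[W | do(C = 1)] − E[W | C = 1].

Under do(C=1), C's equation is replaced by C=1 for every unit. Per-unit W: 1, 1, 5, 2, 1. Mean = 2.
Observing C=1 restricts to units where C's equation naturally yields 1: A ∈ {0, 2, 3, -1}. In that subpopulation W = 1, 1, 2, 1, mean 1.25.
Difference = 2 − 1.25 = 0.75.

0.75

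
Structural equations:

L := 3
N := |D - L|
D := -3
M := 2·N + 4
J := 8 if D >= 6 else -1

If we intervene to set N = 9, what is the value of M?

The intervention breaks the incoming arrows to N: N := |D - L| no longer applies, and N = 9.
M = 2·N + 4  [with N=9]  = 22

22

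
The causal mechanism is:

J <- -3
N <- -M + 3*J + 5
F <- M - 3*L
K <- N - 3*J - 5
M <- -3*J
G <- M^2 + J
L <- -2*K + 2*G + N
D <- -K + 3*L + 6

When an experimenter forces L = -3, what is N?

-13

do(L=-3) replaces the equation L <- -2*K + 2*G + N with the constant L = -3.
N is not downstream of the intervention, so its value is determined by the original equations.
M = -3*J  [with J=-3]  = 9
N = -M + 3*J + 5  [with M=9, J=-3]  = -13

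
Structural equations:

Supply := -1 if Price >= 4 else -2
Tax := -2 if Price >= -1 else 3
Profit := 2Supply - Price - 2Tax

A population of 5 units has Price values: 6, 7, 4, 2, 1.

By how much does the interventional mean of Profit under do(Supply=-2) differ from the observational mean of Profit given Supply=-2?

-2.5

The intervention sets Supply=-2 in all 5 units regardless of Price. Recomputing Profit per unit gives -6, -7, -4, -2, -1; average -4.
E[Profit|Supply=-2] averages over only the 2 units with Supply=-2 (Price = 2, 1): Profit = -2, -1, mean -1.5.
Difference = -4 − (-1.5) = -2.5.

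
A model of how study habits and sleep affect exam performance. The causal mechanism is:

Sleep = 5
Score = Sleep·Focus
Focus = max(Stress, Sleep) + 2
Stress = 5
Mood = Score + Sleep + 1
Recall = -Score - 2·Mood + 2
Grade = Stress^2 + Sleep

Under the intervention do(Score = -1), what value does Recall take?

Under do(Score=-1), the mechanism Score = Sleep·Focus is discarded; Score is fixed at -1.
Mood = Score + Sleep + 1  [with Score=-1, Sleep=5]  = 5
Recall = -Score - 2·Mood + 2  [with Score=-1, Mood=5]  = -7

-7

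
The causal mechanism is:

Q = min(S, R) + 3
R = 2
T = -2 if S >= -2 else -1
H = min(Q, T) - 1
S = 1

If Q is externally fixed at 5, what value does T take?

Under do(Q=5), the mechanism Q = min(S, R) + 3 is discarded; Q is fixed at 5.
Since T is not a descendant of the intervened variable, it is unaffected.
T = -2 if S >= -2 else -1  [with S=1]  = -2

-2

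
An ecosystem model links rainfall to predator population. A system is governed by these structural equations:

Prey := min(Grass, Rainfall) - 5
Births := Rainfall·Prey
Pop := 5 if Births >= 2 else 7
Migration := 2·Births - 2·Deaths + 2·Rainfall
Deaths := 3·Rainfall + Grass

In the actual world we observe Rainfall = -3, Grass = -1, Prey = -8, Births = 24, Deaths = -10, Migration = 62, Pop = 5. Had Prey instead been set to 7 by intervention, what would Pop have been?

7

The intervention breaks the incoming arrows to Prey: Prey := min(Grass, Rainfall) - 5 no longer applies, and Prey = 7.
Births = Rainfall·Prey  [with Rainfall=-3, Prey=7]  = -21
Pop = 5 if Births >= 2 else 7  [with Births=-21]  = 7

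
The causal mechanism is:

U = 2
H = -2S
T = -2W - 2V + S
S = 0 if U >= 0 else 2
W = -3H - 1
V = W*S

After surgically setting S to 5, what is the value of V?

145

do(S=5) replaces the equation S = 0 if U >= 0 else 2 with the constant S = 5.
H = -2S  [with S=5]  = -10
W = -3H - 1  [with H=-10]  = 29
V = W*S  [with W=29, S=5]  = 145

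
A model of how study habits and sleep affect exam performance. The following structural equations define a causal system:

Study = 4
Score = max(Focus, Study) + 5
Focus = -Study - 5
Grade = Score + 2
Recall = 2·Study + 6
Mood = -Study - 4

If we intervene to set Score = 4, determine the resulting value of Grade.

6

The intervention breaks the incoming arrows to Score: Score = max(Focus, Study) + 5 no longer applies, and Score = 4.
Grade = Score + 2  [with Score=4]  = 6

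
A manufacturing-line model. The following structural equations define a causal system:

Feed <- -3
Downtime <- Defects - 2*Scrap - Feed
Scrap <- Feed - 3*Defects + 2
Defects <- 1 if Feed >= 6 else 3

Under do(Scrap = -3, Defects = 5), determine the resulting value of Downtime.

The joint intervention fixes Scrap = -3, Defects = 5, removing each variable's own equation.
Downtime = Defects - 2*Scrap - Feed  [with Defects=5, Scrap=-3, Feed=-3]  = 14

14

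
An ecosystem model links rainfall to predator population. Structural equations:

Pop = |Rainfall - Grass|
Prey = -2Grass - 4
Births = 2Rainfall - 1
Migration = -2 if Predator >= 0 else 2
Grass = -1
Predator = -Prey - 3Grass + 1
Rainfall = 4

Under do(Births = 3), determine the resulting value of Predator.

The intervention breaks the incoming arrows to Births: Births = 2Rainfall - 1 no longer applies, and Births = 3.
Since Predator is not a descendant of the intervened variable, it is unaffected.
Prey = -2Grass - 4  [with Grass=-1]  = -2
Predator = -Prey - 3Grass + 1  [with Prey=-2, Grass=-1]  = 6

6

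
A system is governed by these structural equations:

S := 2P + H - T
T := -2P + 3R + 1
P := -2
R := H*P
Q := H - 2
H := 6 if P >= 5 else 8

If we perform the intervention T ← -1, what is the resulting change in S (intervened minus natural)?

-42

Intervening sets T = -1 and removes its equation (T := -2P + 3R + 1).
H = 6 if P >= 5 else 8  [with P=-2]  = 8
S = 2P + H - T  [with P=-2, H=8, T=-1]  = 5
Without intervention: H = 6 if P >= 5 else 8  [with P=-2]  = 8; R = H*P  [with H=8, P=-2]  = -16; T = -2P + 3R + 1  [with P=-2, R=-16]  = -43; S = 2P + H - T  [with P=-2, H=8, T=-43]  = 47.
Change = 5 − 47 = -42.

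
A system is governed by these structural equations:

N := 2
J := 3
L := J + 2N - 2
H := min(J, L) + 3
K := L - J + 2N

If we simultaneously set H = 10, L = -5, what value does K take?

The joint intervention fixes H = 10, L = -5, removing each variable's own equation.
K = L - J + 2N  [with L=-5, J=3, N=2]  = -4

-4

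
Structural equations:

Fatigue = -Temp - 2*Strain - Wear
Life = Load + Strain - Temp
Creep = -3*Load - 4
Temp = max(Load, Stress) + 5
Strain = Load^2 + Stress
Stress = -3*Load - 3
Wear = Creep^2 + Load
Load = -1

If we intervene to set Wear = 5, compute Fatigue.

-12

Intervening sets Wear = 5 and removes its equation (Wear = Creep^2 + Load).
Stress = -3*Load - 3  [with Load=-1]  = 0
Strain = Load^2 + Stress  [with Load=-1, Stress=0]  = 1
Temp = max(Load, Stress) + 5  [with Load=-1, Stress=0]  = 5
Fatigue = -Temp - 2*Strain - Wear  [with Temp=5, Strain=1, Wear=5]  = -12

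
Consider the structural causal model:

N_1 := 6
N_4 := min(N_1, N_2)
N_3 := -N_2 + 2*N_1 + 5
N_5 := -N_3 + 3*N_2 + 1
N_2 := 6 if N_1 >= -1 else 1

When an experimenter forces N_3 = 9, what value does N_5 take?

10

do(N_3=9) replaces the equation N_3 := -N_2 + 2*N_1 + 5 with the constant N_3 = 9.
N_2 = 6 if N_1 >= -1 else 1  [with N_1=6]  = 6
N_5 = -N_3 + 3*N_2 + 1  [with N_3=9, N_2=6]  = 10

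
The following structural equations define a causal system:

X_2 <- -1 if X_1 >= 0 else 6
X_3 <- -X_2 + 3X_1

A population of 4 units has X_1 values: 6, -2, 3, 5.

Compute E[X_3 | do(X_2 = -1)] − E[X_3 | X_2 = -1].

-5

The intervention sets X_2=-1 in all 4 units regardless of X_1. Recomputing X_3 per unit gives 19, -5, 10, 16; average 10.
E[X_3|X_2=-1] averages over only the 3 units with X_2=-1 (X_1 = 6, 3, 5): X_3 = 19, 10, 16, mean 15.
Difference = 10 − 15 = -5.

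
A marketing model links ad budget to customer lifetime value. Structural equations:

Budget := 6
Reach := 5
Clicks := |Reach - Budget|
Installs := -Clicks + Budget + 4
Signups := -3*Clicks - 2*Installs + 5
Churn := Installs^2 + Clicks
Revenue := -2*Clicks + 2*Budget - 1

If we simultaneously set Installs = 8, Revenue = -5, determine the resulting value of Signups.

-14

Setting Installs = 8, Revenue = -5 by intervention discards those variables' equations.
Clicks = |Reach - Budget|  [with Reach=5, Budget=6]  = 1
Signups = -3*Clicks - 2*Installs + 5  [with Clicks=1, Installs=8]  = -14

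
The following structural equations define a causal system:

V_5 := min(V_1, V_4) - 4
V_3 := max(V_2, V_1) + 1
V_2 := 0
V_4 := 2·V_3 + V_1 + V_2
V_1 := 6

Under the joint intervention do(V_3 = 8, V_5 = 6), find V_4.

22

The joint intervention fixes V_3 = 8, V_5 = 6, removing each variable's own equation.
V_4 = 2·V_3 + V_1 + V_2  [with V_3=8, V_1=6, V_2=0]  = 22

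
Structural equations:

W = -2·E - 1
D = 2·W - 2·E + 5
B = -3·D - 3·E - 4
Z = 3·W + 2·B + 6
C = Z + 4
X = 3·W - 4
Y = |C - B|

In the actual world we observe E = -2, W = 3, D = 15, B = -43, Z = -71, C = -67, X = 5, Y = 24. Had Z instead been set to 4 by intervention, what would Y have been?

51

do(Z=4) replaces the equation Z = 3·W + 2·B + 6 with the constant Z = 4.
W = -2·E - 1  [with E=-2]  = 3
D = 2·W - 2·E + 5  [with W=3, E=-2]  = 15
B = -3·D - 3·E - 4  [with D=15, E=-2]  = -43
C = Z + 4  [with Z=4]  = 8
Y = |C - B|  [with C=8, B=-43]  = 51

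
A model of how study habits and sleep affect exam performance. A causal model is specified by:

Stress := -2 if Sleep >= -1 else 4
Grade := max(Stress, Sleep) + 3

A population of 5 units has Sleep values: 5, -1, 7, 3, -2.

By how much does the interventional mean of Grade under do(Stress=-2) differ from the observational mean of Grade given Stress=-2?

-1.1

Every unit gets Stress=-2 under the intervention. Grade values become 8, 2, 10, 6, 1; E[Grade|do(Stress=-2)] = 5.4.
Conditioning on Stress=-2 selects the 4 unit(s) with Sleep ∈ {5, -1, 7, 3}. Their Grade values: 8, 2, 10, 6. Mean = 6.5.
Difference = 5.4 − 6.5 = -1.1.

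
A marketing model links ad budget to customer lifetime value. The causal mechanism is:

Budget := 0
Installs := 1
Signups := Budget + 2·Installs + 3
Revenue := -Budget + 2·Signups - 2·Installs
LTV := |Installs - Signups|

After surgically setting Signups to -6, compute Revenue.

The intervention breaks the incoming arrows to Signups: Signups := Budget + 2·Installs + 3 no longer applies, and Signups = -6.
Revenue = -Budget + 2·Signups - 2·Installs  [with Budget=0, Signups=-6, Installs=1]  = -14

-14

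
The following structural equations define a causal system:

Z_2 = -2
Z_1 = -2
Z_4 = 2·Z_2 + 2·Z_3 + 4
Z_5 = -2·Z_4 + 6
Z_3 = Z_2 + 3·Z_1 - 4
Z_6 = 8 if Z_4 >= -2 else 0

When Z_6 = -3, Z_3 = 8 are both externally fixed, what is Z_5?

Under do(Z_6 = -3, Z_3 = 8), each intervened variable's structural equation is replaced by its fixed value.
Z_4 = 2·Z_2 + 2·Z_3 + 4  [with Z_2=-2, Z_3=8]  = 16
Z_5 = -2·Z_4 + 6  [with Z_4=16]  = -26

-26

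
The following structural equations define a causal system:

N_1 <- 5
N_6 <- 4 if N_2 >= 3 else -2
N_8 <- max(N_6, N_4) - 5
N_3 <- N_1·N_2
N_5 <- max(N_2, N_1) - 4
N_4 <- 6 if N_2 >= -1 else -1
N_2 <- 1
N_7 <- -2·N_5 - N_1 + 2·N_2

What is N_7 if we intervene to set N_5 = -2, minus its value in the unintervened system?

6

Under do(N_5=-2), the mechanism N_5 <- max(N_2, N_1) - 4 is discarded; N_5 is fixed at -2.
N_7 = -2·N_5 - N_1 + 2·N_2  [with N_5=-2, N_1=5, N_2=1]  = 1
Without intervention: N_5 = max(N_2, N_1) - 4  [with N_2=1, N_1=5]  = 1; N_7 = -2·N_5 - N_1 + 2·N_2  [with N_5=1, N_1=5, N_2=1]  = -5.
Change = 1 − (-5) = 6.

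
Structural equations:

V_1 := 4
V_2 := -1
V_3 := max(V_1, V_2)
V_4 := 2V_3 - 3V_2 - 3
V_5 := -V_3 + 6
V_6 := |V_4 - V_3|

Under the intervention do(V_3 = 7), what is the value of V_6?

7

The intervention breaks the incoming arrows to V_3: V_3 := max(V_1, V_2) no longer applies, and V_3 = 7.
V_4 = 2V_3 - 3V_2 - 3  [with V_3=7, V_2=-1]  = 14
V_6 = |V_4 - V_3|  [with V_4=14, V_3=7]  = 7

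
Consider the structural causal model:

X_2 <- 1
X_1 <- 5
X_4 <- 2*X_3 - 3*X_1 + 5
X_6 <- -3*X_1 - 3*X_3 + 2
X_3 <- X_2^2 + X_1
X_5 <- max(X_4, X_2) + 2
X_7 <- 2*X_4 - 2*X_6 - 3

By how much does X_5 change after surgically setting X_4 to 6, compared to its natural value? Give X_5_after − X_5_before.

Intervening sets X_4 = 6 and removes its equation (X_4 <- 2*X_3 - 3*X_1 + 5).
X_5 = max(X_4, X_2) + 2  [with X_4=6, X_2=1]  = 8
Without intervention: X_3 = X_2^2 + X_1  [with X_2=1, X_1=5]  = 6; X_4 = 2*X_3 - 3*X_1 + 5  [with X_3=6, X_1=5]  = 2; X_5 = max(X_4, X_2) + 2  [with X_4=2, X_2=1]  = 4.
Change = 8 − 4 = 4.

4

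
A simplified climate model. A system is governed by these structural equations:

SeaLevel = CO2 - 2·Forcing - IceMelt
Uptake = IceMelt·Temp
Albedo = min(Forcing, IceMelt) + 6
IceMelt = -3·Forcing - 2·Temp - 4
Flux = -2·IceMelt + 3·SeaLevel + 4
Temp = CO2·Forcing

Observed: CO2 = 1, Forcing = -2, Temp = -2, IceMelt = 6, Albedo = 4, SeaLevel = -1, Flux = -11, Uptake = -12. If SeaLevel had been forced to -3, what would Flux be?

-17

Intervening sets SeaLevel = -3 and removes its equation (SeaLevel = CO2 - 2·Forcing - IceMelt).
Temp = CO2·Forcing  [with CO2=1, Forcing=-2]  = -2
IceMelt = -3·Forcing - 2·Temp - 4  [with Forcing=-2, Temp=-2]  = 6
Flux = -2·IceMelt + 3·SeaLevel + 4  [with IceMelt=6, SeaLevel=-3]  = -17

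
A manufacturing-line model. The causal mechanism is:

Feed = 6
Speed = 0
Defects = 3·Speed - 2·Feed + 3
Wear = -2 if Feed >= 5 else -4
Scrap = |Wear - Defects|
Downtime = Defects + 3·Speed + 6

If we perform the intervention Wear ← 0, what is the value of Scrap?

do(Wear=0) replaces the equation Wear = -2 if Feed >= 5 else -4 with the constant Wear = 0.
Defects = 3·Speed - 2·Feed + 3  [with Speed=0, Feed=6]  = -9
Scrap = |Wear - Defects|  [with Wear=0, Defects=-9]  = 9

9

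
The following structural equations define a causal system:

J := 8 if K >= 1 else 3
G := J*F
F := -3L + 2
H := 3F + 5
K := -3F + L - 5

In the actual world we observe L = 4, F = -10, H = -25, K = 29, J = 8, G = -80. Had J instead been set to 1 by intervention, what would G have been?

-10

The intervention breaks the incoming arrows to J: J := 8 if K >= 1 else 3 no longer applies, and J = 1.
F = -3L + 2  [with L=4]  = -10
G = J*F  [with J=1, F=-10]  = -10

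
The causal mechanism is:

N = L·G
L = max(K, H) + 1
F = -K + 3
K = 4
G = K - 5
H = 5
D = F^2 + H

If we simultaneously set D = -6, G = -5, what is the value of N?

Under do(D = -6, G = -5), each intervened variable's structural equation is replaced by its fixed value.
L = max(K, H) + 1  [with K=4, H=5]  = 6
N = L·G  [with L=6, G=-5]  = -30

-30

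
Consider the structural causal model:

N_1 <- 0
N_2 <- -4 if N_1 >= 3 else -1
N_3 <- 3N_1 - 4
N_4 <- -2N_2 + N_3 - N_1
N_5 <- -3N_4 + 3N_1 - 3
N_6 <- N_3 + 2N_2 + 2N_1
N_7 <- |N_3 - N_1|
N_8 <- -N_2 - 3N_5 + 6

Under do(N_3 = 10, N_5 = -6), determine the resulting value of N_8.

The joint intervention fixes N_3 = 10, N_5 = -6, removing each variable's own equation.
N_2 = -4 if N_1 >= 3 else -1  [with N_1=0]  = -1
N_8 = -N_2 - 3N_5 + 6  [with N_2=-1, N_5=-6]  = 25

25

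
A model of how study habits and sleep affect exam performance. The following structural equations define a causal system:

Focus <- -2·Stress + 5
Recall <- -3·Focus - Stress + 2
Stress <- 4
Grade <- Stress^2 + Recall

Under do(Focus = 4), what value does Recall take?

The intervention breaks the incoming arrows to Focus: Focus <- -2·Stress + 5 no longer applies, and Focus = 4.
Recall = -3·Focus - Stress + 2  [with Focus=4, Stress=4]  = -14

-14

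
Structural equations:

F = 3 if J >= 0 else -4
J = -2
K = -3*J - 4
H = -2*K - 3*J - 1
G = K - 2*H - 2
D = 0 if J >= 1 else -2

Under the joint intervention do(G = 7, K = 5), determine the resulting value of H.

Setting G = 7, K = 5 by intervention discards those variables' equations.
H = -2*K - 3*J - 1  [with K=5, J=-2]  = -5

-5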